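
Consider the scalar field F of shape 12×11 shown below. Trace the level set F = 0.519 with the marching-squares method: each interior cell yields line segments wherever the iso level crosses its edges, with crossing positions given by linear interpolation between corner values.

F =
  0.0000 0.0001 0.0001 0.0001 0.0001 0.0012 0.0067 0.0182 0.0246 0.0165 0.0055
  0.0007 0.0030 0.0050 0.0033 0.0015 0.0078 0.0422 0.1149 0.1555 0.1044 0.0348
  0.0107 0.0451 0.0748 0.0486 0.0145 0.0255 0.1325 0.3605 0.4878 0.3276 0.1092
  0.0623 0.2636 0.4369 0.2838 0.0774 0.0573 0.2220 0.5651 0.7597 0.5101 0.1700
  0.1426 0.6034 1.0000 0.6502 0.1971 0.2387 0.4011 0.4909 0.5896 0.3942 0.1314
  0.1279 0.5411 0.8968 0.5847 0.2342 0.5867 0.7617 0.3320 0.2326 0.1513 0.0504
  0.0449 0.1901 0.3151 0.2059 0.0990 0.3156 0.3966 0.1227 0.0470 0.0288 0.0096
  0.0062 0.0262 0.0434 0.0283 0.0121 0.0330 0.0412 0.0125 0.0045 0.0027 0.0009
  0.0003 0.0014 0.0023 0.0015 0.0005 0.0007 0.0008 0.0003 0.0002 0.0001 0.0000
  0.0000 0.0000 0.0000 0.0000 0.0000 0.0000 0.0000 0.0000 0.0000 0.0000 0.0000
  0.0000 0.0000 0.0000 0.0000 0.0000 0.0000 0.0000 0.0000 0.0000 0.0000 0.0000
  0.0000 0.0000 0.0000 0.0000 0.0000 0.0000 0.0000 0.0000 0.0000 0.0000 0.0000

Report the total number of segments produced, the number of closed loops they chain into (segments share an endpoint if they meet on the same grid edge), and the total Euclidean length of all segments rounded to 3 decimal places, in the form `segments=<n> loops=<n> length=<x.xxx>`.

segments=24 loops=3 length=18.404

cell (2,6): code 0100 → (2.775,7.000)–(3.000,6.866)
cell (2,7): code 1100 → (2.115,8.000)–(2.775,7.000)
cell (2,8): code 1000 → (3.000,8.964)–(2.115,8.000)
cell (3,0): code 0100 → (3.752,1.000)–(4.000,0.817)
cell (3,1): code 1100 → (3.146,2.000)–(3.752,1.000)
cell (3,2): code 1100 → (3.642,3.000)–(3.146,2.000)
cell (3,3): code 1000 → (4.000,3.290)–(3.642,3.000)
cell (3,6): code 0010 → (3.000,6.866)–(3.621,7.000)
cell (3,7): code 0111 → (3.621,7.000)–(4.000,7.285)
cell (3,8): code 1001 → (4.000,8.361)–(3.000,8.964)
cell (4,0): code 0110 → (4.000,0.817)–(5.000,0.947)
cell (4,3): code 1001 → (5.000,3.187)–(4.000,3.290)
cell (4,4): code 0100 → (4.805,5.000)–(5.000,4.808)
cell (4,5): code 1100 → (4.327,6.000)–(4.805,5.000)
cell (4,6): code 1000 → (5.000,6.565)–(4.327,6.000)
cell (4,7): code 0010 → (4.000,7.285)–(4.198,8.000)
cell (4,8): code 0001 → (4.198,8.000)–(4.000,8.361)
cell (5,0): code 0010 → (5.000,0.947)–(5.063,1.000)
cell (5,1): code 0011 → (5.063,1.000)–(5.649,2.000)
cell (5,2): code 0011 → (5.649,2.000)–(5.173,3.000)
cell (5,3): code 0001 → (5.173,3.000)–(5.000,3.187)
cell (5,4): code 0010 → (5.000,4.808)–(5.250,5.000)
cell (5,5): code 0011 → (5.250,5.000)–(5.665,6.000)
cell (5,6): code 0001 → (5.665,6.000)–(5.000,6.565)
total: 24 segments, chained into 3 closed loop(s), length Σ = 18.404391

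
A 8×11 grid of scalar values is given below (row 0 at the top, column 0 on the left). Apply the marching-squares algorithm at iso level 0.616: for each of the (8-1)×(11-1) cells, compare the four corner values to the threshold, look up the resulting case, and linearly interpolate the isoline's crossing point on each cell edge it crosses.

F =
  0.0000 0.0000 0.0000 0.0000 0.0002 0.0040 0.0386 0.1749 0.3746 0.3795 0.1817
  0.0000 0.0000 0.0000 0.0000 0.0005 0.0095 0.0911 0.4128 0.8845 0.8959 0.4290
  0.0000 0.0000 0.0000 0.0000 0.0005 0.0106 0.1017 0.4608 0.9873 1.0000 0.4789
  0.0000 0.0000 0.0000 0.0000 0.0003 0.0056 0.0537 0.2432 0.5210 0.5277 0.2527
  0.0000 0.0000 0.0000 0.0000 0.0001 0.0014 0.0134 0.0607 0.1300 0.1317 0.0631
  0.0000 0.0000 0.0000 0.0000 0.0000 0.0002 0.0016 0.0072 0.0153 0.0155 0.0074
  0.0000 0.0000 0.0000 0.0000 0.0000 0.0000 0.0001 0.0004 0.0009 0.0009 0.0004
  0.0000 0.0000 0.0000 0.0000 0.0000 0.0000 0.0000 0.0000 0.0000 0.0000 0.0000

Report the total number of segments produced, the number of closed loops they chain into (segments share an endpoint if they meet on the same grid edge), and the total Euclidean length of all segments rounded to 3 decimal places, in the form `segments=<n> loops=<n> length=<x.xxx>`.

segments=8 loops=1 length=7.763

cell (0,7): code 0100 → (0.473,8.000)–(1.000,7.431)
cell (0,8): code 1100 → (0.458,9.000)–(0.473,8.000)
cell (0,9): code 1000 → (1.000,9.599)–(0.458,9.000)
cell (1,7): code 0110 → (1.000,7.431)–(2.000,7.295)
cell (1,9): code 1001 → (2.000,9.737)–(1.000,9.599)
cell (2,7): code 0010 → (2.000,7.295)–(2.796,8.000)
cell (2,8): code 0011 → (2.796,8.000)–(2.813,9.000)
cell (2,9): code 0001 → (2.813,9.000)–(2.000,9.737)
total: 8 segments, chained into 1 closed loop(s), length Σ = 7.763445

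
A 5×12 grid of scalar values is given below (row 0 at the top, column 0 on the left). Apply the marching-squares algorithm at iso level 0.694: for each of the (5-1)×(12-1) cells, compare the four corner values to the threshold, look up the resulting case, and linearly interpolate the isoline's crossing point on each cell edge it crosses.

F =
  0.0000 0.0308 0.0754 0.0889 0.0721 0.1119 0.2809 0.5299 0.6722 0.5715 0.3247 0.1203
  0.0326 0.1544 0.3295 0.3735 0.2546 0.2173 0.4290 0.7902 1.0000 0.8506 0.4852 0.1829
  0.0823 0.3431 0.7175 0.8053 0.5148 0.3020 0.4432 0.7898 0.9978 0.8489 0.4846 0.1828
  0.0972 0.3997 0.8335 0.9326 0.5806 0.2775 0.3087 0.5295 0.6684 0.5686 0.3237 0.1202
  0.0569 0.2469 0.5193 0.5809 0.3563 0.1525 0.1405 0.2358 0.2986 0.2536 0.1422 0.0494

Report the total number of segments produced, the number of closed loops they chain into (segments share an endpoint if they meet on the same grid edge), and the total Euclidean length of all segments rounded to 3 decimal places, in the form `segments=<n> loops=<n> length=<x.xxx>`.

segments=18 loops=2 length=14.922

cell (0,6): code 0100 → (0.630,7.000)–(1.000,6.734)
cell (0,7): code 1100 → (0.067,8.000)–(0.630,7.000)
cell (0,8): code 1100 → (0.439,9.000)–(0.067,8.000)
cell (0,9): code 1000 → (1.000,9.429)–(0.439,9.000)
cell (1,1): code 0100 → (1.939,2.000)–(2.000,1.937)
cell (1,2): code 1100 → (1.742,3.000)–(1.939,2.000)
cell (1,3): code 1000 → (2.000,3.383)–(1.742,3.000)
cell (1,6): code 0110 → (1.000,6.734)–(2.000,6.724)
cell (1,9): code 1001 → (2.000,9.425)–(1.000,9.429)
cell (2,1): code 0110 → (2.000,1.937)–(3.000,1.678)
cell (2,3): code 1001 → (3.000,3.678)–(2.000,3.383)
cell (2,6): code 0010 → (2.000,6.724)–(2.368,7.000)
cell (2,7): code 0011 → (2.368,7.000)–(2.922,8.000)
cell (2,8): code 0011 → (2.922,8.000)–(2.553,9.000)
cell (2,9): code 0001 → (2.553,9.000)–(2.000,9.425)
cell (3,1): code 0010 → (3.000,1.678)–(3.444,2.000)
cell (3,2): code 0011 → (3.444,2.000)–(3.678,3.000)
cell (3,3): code 0001 → (3.678,3.000)–(3.000,3.678)
total: 18 segments, chained into 2 closed loop(s), length Σ = 14.921841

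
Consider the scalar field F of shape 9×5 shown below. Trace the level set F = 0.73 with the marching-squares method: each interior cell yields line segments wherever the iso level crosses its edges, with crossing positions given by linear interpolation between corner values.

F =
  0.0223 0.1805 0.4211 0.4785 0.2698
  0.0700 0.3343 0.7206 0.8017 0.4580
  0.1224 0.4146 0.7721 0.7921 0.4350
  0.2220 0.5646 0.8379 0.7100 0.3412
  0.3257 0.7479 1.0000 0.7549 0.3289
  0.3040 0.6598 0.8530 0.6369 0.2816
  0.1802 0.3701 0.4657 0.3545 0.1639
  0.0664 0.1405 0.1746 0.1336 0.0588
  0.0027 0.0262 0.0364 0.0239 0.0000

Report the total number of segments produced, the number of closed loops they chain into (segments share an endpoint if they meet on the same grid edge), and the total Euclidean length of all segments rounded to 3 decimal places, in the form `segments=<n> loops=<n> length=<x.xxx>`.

segments=18 loops=1 length=11.149

cell (0,2): code 0100 → (0.778,3.000)–(1.000,2.116)
cell (0,3): code 1000 → (1.000,3.209)–(0.778,3.000)
cell (1,1): code 0100 → (1.183,2.000)–(2.000,1.882)
cell (1,2): code 1110 → (1.000,2.116)–(1.183,2.000)
cell (1,3): code 1001 → (2.000,3.174)–(1.000,3.209)
cell (2,1): code 0110 → (2.000,1.882)–(3.000,1.605)
cell (2,2): code 1011 → (3.000,2.844)–(2.756,3.000)
cell (2,3): code 0001 → (2.756,3.000)–(2.000,3.174)
cell (3,0): code 0100 → (3.902,1.000)–(4.000,0.958)
cell (3,1): code 1110 → (3.000,1.605)–(3.902,1.000)
cell (3,2): code 1101 → (3.445,3.000)–(3.000,2.844)
cell (3,3): code 1000 → (4.000,3.058)–(3.445,3.000)
cell (4,0): code 0010 → (4.000,0.958)–(4.203,1.000)
cell (4,1): code 0111 → (4.203,1.000)–(5.000,1.363)
cell (4,2): code 1011 → (5.000,2.569)–(4.211,3.000)
cell (4,3): code 0001 → (4.211,3.000)–(4.000,3.058)
cell (5,1): code 0010 → (5.000,1.363)–(5.318,2.000)
cell (5,2): code 0001 → (5.318,2.000)–(5.000,2.569)
total: 18 segments, chained into 1 closed loop(s), length Σ = 11.149179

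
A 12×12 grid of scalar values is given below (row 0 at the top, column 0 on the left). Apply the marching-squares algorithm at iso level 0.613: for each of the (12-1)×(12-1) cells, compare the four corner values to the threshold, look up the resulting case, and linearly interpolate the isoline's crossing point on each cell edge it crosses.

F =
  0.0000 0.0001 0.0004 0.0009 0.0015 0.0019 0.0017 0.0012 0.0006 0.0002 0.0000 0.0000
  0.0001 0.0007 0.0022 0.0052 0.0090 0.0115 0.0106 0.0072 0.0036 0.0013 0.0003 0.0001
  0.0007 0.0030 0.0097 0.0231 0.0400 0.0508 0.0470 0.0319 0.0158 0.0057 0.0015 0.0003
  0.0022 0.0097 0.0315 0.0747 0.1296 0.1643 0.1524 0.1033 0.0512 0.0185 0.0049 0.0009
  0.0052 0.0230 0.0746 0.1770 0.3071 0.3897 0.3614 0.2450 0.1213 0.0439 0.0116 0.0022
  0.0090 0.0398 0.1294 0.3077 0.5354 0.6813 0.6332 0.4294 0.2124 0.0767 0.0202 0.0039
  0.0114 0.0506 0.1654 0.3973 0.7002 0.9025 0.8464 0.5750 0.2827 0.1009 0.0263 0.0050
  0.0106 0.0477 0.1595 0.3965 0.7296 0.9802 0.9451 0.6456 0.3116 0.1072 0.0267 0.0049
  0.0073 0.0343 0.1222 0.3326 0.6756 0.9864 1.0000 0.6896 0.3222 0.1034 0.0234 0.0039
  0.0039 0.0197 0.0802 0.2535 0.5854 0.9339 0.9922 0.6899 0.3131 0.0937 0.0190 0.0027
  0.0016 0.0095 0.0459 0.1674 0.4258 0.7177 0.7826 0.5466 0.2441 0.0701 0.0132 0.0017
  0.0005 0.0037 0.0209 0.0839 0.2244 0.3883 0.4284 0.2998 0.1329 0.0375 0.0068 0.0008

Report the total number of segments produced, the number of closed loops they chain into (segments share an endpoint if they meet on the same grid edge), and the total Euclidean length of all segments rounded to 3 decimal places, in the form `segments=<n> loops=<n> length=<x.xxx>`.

cell (4,4): code 0100 → (4.766,5.000)–(5.000,4.532)
cell (4,5): code 1100 → (4.926,6.000)–(4.766,5.000)
cell (4,6): code 1000 → (5.000,6.099)–(4.926,6.000)
cell (5,3): code 0100 → (5.471,4.000)–(6.000,3.712)
cell (5,4): code 1110 → (5.000,4.532)–(5.471,4.000)
cell (5,6): code 1001 → (6.000,6.860)–(5.000,6.099)
cell (6,3): code 0110 → (6.000,3.712)–(7.000,3.650)
cell (6,6): code 1101 → (6.538,7.000)–(6.000,6.860)
cell (6,7): code 1000 → (7.000,7.098)–(6.538,7.000)
cell (7,3): code 0110 → (7.000,3.650)–(8.000,3.817)
cell (7,7): code 1001 → (8.000,7.208)–(7.000,7.098)
cell (8,3): code 0010 → (8.000,3.817)–(8.694,4.000)
cell (8,4): code 0111 → (8.694,4.000)–(9.000,4.079)
cell (8,7): code 1001 → (9.000,7.204)–(8.000,7.208)
cell (9,4): code 0110 → (9.000,4.079)–(10.000,4.641)
cell (9,6): code 1011 → (10.000,6.719)–(9.537,7.000)
cell (9,7): code 0001 → (9.537,7.000)–(9.000,7.204)
cell (10,4): code 0010 → (10.000,4.641)–(10.318,5.000)
cell (10,5): code 0011 → (10.318,5.000)–(10.479,6.000)
cell (10,6): code 0001 → (10.479,6.000)–(10.000,6.719)
total: 20 segments, chained into 1 closed loop(s), length Σ = 14.932197

segments=20 loops=1 length=14.932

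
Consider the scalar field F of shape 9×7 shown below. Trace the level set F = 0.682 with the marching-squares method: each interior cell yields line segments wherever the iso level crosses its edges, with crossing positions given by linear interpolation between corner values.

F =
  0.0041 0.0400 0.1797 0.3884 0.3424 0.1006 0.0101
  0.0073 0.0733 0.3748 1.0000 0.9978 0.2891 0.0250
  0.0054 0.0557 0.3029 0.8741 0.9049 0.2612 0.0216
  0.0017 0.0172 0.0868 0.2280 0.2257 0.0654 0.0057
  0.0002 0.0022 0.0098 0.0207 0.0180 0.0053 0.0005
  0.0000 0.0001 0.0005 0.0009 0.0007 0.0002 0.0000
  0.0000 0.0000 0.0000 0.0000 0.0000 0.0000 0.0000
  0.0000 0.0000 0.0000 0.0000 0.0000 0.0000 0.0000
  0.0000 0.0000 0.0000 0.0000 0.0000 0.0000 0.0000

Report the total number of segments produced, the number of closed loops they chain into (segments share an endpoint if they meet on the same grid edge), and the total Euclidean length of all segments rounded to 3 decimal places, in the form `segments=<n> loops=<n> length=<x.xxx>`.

segments=8 loops=1 length=6.331

cell (0,2): code 0100 → (0.480,3.000)–(1.000,2.491)
cell (0,3): code 1100 → (0.518,4.000)–(0.480,3.000)
cell (0,4): code 1000 → (1.000,4.446)–(0.518,4.000)
cell (1,2): code 0110 → (1.000,2.491)–(2.000,2.664)
cell (1,4): code 1001 → (2.000,4.346)–(1.000,4.446)
cell (2,2): code 0010 → (2.000,2.664)–(2.297,3.000)
cell (2,3): code 0011 → (2.297,3.000)–(2.328,4.000)
cell (2,4): code 0001 → (2.328,4.000)–(2.000,4.346)
total: 8 segments, chained into 1 closed loop(s), length Σ = 6.330510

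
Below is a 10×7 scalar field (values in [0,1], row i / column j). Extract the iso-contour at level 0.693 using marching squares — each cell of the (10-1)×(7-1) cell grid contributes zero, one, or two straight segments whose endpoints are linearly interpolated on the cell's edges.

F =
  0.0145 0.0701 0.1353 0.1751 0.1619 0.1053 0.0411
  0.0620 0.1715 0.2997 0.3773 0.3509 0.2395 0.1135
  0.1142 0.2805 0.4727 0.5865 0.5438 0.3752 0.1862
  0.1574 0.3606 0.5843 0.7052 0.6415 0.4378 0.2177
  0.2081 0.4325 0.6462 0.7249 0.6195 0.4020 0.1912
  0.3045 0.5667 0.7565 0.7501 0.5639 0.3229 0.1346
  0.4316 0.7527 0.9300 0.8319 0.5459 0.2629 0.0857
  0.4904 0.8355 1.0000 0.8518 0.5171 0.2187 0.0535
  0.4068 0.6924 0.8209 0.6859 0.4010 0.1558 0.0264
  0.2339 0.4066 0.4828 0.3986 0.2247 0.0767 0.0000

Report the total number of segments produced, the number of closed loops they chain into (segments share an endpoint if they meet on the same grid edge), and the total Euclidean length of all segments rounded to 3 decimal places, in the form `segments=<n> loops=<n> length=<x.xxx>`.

cell (2,2): code 0100 → (2.897,3.000)–(3.000,2.899)
cell (2,3): code 1000 → (3.000,3.192)–(2.897,3.000)
cell (3,2): code 0110 → (3.000,2.899)–(4.000,2.595)
cell (3,3): code 1001 → (4.000,3.303)–(3.000,3.192)
cell (4,1): code 0100 → (4.424,2.000)–(5.000,1.665)
cell (4,2): code 1110 → (4.000,2.595)–(4.424,2.000)
cell (4,3): code 1001 → (5.000,3.307)–(4.000,3.303)
cell (5,0): code 0100 → (5.679,1.000)–(6.000,0.814)
cell (5,1): code 1110 → (5.000,1.665)–(5.679,1.000)
cell (5,3): code 1001 → (6.000,3.486)–(5.000,3.307)
cell (6,0): code 0110 → (6.000,0.814)–(7.000,0.587)
cell (6,3): code 1001 → (7.000,3.474)–(6.000,3.486)
cell (7,0): code 0010 → (7.000,0.587)–(7.996,1.000)
cell (7,1): code 0111 → (7.996,1.000)–(8.000,1.005)
cell (7,2): code 1011 → (8.000,2.947)–(7.957,3.000)
cell (7,3): code 0001 → (7.957,3.000)–(7.000,3.474)
cell (8,1): code 0010 → (8.000,1.005)–(8.378,2.000)
cell (8,2): code 0001 → (8.378,2.000)–(8.000,2.947)
total: 18 segments, chained into 1 closed loop(s), length Σ = 13.477680

segments=18 loops=1 length=13.478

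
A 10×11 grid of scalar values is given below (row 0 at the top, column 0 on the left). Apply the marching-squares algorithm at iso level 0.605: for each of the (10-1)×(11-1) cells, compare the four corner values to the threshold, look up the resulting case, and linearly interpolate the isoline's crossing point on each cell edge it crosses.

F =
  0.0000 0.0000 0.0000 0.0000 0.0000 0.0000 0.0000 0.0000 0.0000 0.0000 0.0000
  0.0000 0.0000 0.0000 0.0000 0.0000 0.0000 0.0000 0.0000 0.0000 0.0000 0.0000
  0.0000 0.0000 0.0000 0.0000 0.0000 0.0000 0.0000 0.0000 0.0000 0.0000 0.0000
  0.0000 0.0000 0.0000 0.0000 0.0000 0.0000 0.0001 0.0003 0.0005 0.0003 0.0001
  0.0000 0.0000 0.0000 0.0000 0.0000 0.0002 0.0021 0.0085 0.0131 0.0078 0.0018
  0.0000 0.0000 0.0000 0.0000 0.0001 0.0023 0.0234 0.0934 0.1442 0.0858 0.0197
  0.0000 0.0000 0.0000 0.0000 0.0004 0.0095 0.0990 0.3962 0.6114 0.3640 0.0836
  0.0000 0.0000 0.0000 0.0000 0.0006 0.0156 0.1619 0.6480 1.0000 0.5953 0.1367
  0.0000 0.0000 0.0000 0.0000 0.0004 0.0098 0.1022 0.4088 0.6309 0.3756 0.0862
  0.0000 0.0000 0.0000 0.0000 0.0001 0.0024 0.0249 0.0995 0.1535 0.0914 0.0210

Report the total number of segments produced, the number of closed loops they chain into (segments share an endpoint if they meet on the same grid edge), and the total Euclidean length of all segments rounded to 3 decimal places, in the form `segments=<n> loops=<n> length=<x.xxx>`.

segments=10 loops=1 length=5.888

cell (5,7): code 0100 → (5.986,8.000)–(6.000,7.970)
cell (5,8): code 1000 → (6.000,8.026)–(5.986,8.000)
cell (6,6): code 0100 → (6.829,7.000)–(7.000,6.912)
cell (6,7): code 1110 → (6.000,7.970)–(6.829,7.000)
cell (6,8): code 1001 → (7.000,8.976)–(6.000,8.026)
cell (7,6): code 0010 → (7.000,6.912)–(7.180,7.000)
cell (7,7): code 0111 → (7.180,7.000)–(8.000,7.883)
cell (7,8): code 1001 → (8.000,8.101)–(7.000,8.976)
cell (8,7): code 0010 → (8.000,7.883)–(8.054,8.000)
cell (8,8): code 0001 → (8.054,8.000)–(8.000,8.101)
total: 10 segments, chained into 1 closed loop(s), length Σ = 5.888068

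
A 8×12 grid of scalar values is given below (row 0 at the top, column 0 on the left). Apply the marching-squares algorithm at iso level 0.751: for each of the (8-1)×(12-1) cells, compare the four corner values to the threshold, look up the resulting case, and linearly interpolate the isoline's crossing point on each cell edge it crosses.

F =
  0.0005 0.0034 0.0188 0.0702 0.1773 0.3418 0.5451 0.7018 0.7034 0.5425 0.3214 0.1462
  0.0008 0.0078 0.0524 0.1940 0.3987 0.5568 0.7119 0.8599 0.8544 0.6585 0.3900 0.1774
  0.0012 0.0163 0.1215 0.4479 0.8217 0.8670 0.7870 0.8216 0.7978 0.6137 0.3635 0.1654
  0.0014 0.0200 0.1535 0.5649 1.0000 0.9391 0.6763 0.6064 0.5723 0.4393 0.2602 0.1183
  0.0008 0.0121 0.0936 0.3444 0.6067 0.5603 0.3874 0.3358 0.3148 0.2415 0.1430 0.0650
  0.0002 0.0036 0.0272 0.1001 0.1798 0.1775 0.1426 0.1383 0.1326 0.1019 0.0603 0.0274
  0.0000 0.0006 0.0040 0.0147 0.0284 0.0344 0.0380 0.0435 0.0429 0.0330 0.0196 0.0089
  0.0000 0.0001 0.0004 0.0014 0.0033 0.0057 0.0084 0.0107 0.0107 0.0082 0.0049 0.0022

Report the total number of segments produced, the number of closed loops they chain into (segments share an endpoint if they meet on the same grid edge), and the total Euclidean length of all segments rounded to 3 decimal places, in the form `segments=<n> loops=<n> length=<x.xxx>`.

segments=16 loops=1 length=13.645

cell (0,6): code 0100 → (0.311,7.000)–(1.000,6.264)
cell (0,7): code 1100 → (0.315,8.000)–(0.311,7.000)
cell (0,8): code 1000 → (1.000,8.528)–(0.315,8.000)
cell (1,3): code 0100 → (1.833,4.000)–(2.000,3.811)
cell (1,4): code 1100 → (1.626,5.000)–(1.833,4.000)
cell (1,5): code 1100 → (1.521,6.000)–(1.626,5.000)
cell (1,6): code 1110 → (1.000,6.264)–(1.521,6.000)
cell (1,8): code 1001 → (2.000,8.254)–(1.000,8.528)
cell (2,3): code 0110 → (2.000,3.811)–(3.000,3.428)
cell (2,5): code 1011 → (3.000,5.716)–(2.325,6.000)
cell (2,6): code 0011 → (2.325,6.000)–(2.328,7.000)
cell (2,7): code 0011 → (2.328,7.000)–(2.208,8.000)
cell (2,8): code 0001 → (2.208,8.000)–(2.000,8.254)
cell (3,3): code 0010 → (3.000,3.428)–(3.633,4.000)
cell (3,4): code 0011 → (3.633,4.000)–(3.497,5.000)
cell (3,5): code 0001 → (3.497,5.000)–(3.000,5.716)
total: 16 segments, chained into 1 closed loop(s), length Σ = 13.644547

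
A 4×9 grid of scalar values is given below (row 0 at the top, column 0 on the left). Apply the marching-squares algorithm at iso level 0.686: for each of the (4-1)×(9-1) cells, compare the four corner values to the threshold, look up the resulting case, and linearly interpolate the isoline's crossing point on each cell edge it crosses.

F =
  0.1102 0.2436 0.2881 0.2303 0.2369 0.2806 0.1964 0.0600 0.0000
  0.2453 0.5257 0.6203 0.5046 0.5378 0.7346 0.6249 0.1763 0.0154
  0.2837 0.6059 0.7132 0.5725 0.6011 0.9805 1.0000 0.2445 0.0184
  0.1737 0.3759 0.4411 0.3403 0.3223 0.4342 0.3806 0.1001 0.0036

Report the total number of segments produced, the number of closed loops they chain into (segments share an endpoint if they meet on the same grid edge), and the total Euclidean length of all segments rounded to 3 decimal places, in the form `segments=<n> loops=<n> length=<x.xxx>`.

cell (0,4): code 0100 → (0.893,5.000)–(1.000,4.753)
cell (0,5): code 1000 → (1.000,5.443)–(0.893,5.000)
cell (1,1): code 0100 → (1.707,2.000)–(2.000,1.747)
cell (1,2): code 1000 → (2.000,2.193)–(1.707,2.000)
cell (1,4): code 0110 → (1.000,4.753)–(2.000,4.224)
cell (1,5): code 1101 → (1.163,6.000)–(1.000,5.443)
cell (1,6): code 1000 → (2.000,6.416)–(1.163,6.000)
cell (2,1): code 0010 → (2.000,1.747)–(2.100,2.000)
cell (2,2): code 0001 → (2.100,2.000)–(2.000,2.193)
cell (2,4): code 0010 → (2.000,4.224)–(2.539,5.000)
cell (2,5): code 0011 → (2.539,5.000)–(2.507,6.000)
cell (2,6): code 0001 → (2.507,6.000)–(2.000,6.416)
total: 12 segments, chained into 2 closed loop(s), length Σ = 7.200641

segments=12 loops=2 length=7.201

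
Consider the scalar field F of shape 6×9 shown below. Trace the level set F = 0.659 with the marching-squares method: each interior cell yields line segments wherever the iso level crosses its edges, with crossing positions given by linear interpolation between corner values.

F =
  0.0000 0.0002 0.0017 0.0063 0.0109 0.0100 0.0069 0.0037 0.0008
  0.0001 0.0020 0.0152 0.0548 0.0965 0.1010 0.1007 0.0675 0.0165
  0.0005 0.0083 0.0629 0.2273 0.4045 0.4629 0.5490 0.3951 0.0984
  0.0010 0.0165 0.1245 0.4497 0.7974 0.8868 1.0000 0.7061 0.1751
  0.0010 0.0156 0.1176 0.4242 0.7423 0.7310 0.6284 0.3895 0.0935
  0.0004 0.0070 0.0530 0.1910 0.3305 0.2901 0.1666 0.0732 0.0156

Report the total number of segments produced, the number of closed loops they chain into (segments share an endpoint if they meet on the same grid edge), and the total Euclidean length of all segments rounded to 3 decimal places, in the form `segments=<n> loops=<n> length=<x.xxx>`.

cell (2,3): code 0100 → (2.648,4.000)–(3.000,3.602)
cell (2,4): code 1100 → (2.463,5.000)–(2.648,4.000)
cell (2,5): code 1100 → (2.244,6.000)–(2.463,5.000)
cell (2,6): code 1100 → (2.849,7.000)–(2.244,6.000)
cell (2,7): code 1000 → (3.000,7.089)–(2.849,7.000)
cell (3,3): code 0110 → (3.000,3.602)–(4.000,3.738)
cell (3,5): code 1011 → (4.000,5.702)–(3.918,6.000)
cell (3,6): code 0011 → (3.918,6.000)–(3.149,7.000)
cell (3,7): code 0001 → (3.149,7.000)–(3.000,7.089)
cell (4,3): code 0010 → (4.000,3.738)–(4.202,4.000)
cell (4,4): code 0011 → (4.202,4.000)–(4.163,5.000)
cell (4,5): code 0001 → (4.163,5.000)–(4.000,5.702)
total: 12 segments, chained into 1 closed loop(s), length Σ = 8.721680

segments=12 loops=1 length=8.722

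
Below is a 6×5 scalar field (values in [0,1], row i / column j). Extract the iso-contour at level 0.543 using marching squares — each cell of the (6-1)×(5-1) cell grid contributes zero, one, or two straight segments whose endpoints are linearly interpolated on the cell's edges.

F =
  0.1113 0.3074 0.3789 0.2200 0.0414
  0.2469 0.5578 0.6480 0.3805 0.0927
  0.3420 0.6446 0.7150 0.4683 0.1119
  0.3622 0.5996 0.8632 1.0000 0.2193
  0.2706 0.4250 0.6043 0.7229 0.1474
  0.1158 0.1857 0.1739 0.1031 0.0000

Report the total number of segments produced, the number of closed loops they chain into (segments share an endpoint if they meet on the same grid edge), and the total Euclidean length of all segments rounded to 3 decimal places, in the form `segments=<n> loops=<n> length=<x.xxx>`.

cell (0,0): code 0100 → (0.941,1.000)–(1.000,0.952)
cell (0,1): code 1100 → (0.610,2.000)–(0.941,1.000)
cell (0,2): code 1000 → (1.000,2.393)–(0.610,2.000)
cell (1,0): code 0110 → (1.000,0.952)–(2.000,0.664)
cell (1,2): code 1001 → (2.000,2.697)–(1.000,2.393)
cell (2,0): code 0110 → (2.000,0.664)–(3.000,0.762)
cell (2,2): code 1101 → (2.140,3.000)–(2.000,2.697)
cell (2,3): code 1000 → (3.000,3.585)–(2.140,3.000)
cell (3,0): code 0010 → (3.000,0.762)–(3.324,1.000)
cell (3,1): code 0111 → (3.324,1.000)–(4.000,1.658)
cell (3,3): code 1001 → (4.000,3.313)–(3.000,3.585)
cell (4,1): code 0010 → (4.000,1.658)–(4.142,2.000)
cell (4,2): code 0011 → (4.142,2.000)–(4.290,3.000)
cell (4,3): code 0001 → (4.290,3.000)–(4.000,3.313)
total: 14 segments, chained into 1 closed loop(s), length Σ = 10.337322

segments=14 loops=1 length=10.337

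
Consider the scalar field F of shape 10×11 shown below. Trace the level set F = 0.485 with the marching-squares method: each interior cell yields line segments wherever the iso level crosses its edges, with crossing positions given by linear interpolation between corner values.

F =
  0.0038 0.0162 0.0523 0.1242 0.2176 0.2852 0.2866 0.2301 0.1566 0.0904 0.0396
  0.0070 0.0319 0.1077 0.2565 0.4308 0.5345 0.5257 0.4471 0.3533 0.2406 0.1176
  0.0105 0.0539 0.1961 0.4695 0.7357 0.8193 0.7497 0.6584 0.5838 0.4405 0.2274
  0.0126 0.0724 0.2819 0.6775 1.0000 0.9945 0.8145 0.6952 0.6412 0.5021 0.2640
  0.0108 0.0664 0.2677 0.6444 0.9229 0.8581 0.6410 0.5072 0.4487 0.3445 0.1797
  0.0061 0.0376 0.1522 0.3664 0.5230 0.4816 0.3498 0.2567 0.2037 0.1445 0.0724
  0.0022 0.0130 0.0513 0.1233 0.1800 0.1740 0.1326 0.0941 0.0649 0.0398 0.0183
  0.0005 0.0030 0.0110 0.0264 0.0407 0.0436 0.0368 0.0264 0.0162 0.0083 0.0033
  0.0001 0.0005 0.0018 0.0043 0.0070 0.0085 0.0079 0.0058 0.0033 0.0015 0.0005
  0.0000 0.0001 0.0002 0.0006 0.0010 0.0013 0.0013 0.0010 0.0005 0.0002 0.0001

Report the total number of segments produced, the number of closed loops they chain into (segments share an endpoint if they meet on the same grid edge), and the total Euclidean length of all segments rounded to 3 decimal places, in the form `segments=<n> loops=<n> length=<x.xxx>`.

segments=24 loops=1 length=16.921

cell (0,4): code 0100 → (0.801,5.000)–(1.000,4.523)
cell (0,5): code 1100 → (0.830,6.000)–(0.801,5.000)
cell (0,6): code 1000 → (1.000,6.518)–(0.830,6.000)
cell (1,3): code 0100 → (1.178,4.000)–(2.000,3.058)
cell (1,4): code 1110 → (1.000,4.523)–(1.178,4.000)
cell (1,6): code 1101 → (1.179,7.000)–(1.000,6.518)
cell (1,7): code 1100 → (1.571,8.000)–(1.179,7.000)
cell (1,8): code 1000 → (2.000,8.689)–(1.571,8.000)
cell (2,2): code 0100 → (2.075,3.000)–(3.000,2.513)
cell (2,3): code 1110 → (2.000,3.058)–(2.075,3.000)
cell (2,8): code 1101 → (2.722,9.000)–(2.000,8.689)
cell (2,9): code 1000 → (3.000,9.072)–(2.722,9.000)
cell (3,2): code 0110 → (3.000,2.513)–(4.000,2.577)
cell (3,7): code 1011 → (4.000,7.379)–(3.811,8.000)
cell (3,8): code 0011 → (3.811,8.000)–(3.109,9.000)
cell (3,9): code 0001 → (3.109,9.000)–(3.000,9.072)
cell (4,2): code 0010 → (4.000,2.577)–(4.573,3.000)
cell (4,3): code 0111 → (4.573,3.000)–(5.000,3.757)
cell (4,4): code 1011 → (5.000,4.918)–(4.991,5.000)
cell (4,5): code 0011 → (4.991,5.000)–(4.536,6.000)
cell (4,6): code 0011 → (4.536,6.000)–(4.089,7.000)
cell (4,7): code 0001 → (4.089,7.000)–(4.000,7.379)
cell (5,3): code 0010 → (5.000,3.757)–(5.111,4.000)
cell (5,4): code 0001 → (5.111,4.000)–(5.000,4.918)
total: 24 segments, chained into 1 closed loop(s), length Σ = 16.920966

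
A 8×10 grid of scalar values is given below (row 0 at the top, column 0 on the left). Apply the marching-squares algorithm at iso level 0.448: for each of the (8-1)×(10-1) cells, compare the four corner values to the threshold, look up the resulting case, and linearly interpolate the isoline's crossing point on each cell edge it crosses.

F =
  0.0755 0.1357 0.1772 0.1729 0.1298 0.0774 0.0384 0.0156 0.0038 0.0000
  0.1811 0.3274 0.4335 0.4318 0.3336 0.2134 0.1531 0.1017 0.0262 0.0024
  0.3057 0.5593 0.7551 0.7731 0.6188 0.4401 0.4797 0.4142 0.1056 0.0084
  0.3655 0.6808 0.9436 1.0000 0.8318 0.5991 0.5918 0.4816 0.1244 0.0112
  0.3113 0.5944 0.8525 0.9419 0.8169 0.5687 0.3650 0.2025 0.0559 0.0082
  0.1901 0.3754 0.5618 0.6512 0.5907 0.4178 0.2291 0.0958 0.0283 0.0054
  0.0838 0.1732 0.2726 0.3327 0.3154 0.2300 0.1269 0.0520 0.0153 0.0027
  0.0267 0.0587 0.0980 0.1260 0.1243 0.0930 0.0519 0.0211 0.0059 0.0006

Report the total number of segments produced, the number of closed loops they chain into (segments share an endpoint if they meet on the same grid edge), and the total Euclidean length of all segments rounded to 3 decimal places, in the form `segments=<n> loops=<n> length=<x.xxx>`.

segments=24 loops=1 length=17.993

cell (1,0): code 0100 → (1.520,1.000)–(2.000,0.561)
cell (1,1): code 1100 → (1.045,2.000)–(1.520,1.000)
cell (1,2): code 1100 → (1.047,3.000)–(1.045,2.000)
cell (1,3): code 1100 → (1.401,4.000)–(1.047,3.000)
cell (1,4): code 1000 → (2.000,4.956)–(1.401,4.000)
cell (1,5): code 0100 → (1.903,6.000)–(2.000,5.199)
cell (1,6): code 1000 → (2.000,6.484)–(1.903,6.000)
cell (2,0): code 0110 → (2.000,0.561)–(3.000,0.262)
cell (2,4): code 1101 → (2.050,5.000)–(2.000,4.956)
cell (2,5): code 1110 → (2.000,5.199)–(2.050,5.000)
cell (2,6): code 1101 → (2.501,7.000)–(2.000,6.484)
cell (2,7): code 1000 → (3.000,7.094)–(2.501,7.000)
cell (3,0): code 0110 → (3.000,0.262)–(4.000,0.483)
cell (3,5): code 1011 → (4.000,5.593)–(3.634,6.000)
cell (3,6): code 0011 → (3.634,6.000)–(3.120,7.000)
cell (3,7): code 0001 → (3.120,7.000)–(3.000,7.094)
cell (4,0): code 0010 → (4.000,0.483)–(4.668,1.000)
cell (4,1): code 0111 → (4.668,1.000)–(5.000,1.389)
cell (4,4): code 1011 → (5.000,4.825)–(4.800,5.000)
cell (4,5): code 0001 → (4.800,5.000)–(4.000,5.593)
cell (5,1): code 0010 → (5.000,1.389)–(5.393,2.000)
cell (5,2): code 0011 → (5.393,2.000)–(5.638,3.000)
cell (5,3): code 0011 → (5.638,3.000)–(5.518,4.000)
cell (5,4): code 0001 → (5.518,4.000)–(5.000,4.825)
total: 24 segments, chained into 1 closed loop(s), length Σ = 17.992930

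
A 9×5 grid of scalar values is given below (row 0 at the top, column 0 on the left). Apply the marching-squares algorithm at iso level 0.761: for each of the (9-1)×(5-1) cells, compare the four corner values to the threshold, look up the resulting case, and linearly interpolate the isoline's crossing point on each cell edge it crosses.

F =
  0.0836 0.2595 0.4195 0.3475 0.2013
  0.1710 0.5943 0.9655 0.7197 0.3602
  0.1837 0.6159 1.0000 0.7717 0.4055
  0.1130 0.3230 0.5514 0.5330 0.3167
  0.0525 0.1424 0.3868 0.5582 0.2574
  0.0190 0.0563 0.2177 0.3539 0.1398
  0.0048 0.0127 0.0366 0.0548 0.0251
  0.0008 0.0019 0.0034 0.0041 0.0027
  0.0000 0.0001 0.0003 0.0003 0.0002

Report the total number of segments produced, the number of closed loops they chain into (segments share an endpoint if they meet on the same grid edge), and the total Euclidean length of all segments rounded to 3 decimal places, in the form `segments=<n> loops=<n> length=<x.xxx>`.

segments=8 loops=1 length=5.586

cell (0,1): code 0100 → (0.625,2.000)–(1.000,1.449)
cell (0,2): code 1000 → (1.000,2.832)–(0.625,2.000)
cell (1,1): code 0110 → (1.000,1.449)–(2.000,1.378)
cell (1,2): code 1101 → (1.794,3.000)–(1.000,2.832)
cell (1,3): code 1000 → (2.000,3.029)–(1.794,3.000)
cell (2,1): code 0010 → (2.000,1.378)–(2.533,2.000)
cell (2,2): code 0011 → (2.533,2.000)–(2.045,3.000)
cell (2,3): code 0001 → (2.045,3.000)–(2.000,3.029)
total: 8 segments, chained into 1 closed loop(s), length Σ = 5.586114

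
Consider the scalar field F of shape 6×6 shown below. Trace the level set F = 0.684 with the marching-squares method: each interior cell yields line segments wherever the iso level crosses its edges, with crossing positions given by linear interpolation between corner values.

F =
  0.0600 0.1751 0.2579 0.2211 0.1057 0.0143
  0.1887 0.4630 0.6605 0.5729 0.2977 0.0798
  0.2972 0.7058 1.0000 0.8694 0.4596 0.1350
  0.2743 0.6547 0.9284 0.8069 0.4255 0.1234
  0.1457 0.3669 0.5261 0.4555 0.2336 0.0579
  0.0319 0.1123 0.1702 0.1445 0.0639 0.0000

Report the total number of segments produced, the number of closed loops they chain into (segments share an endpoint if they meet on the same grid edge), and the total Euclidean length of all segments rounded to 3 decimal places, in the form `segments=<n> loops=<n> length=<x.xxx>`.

cell (1,0): code 0100 → (1.910,1.000)–(2.000,0.947)
cell (1,1): code 1100 → (1.069,2.000)–(1.910,1.000)
cell (1,2): code 1100 → (1.375,3.000)–(1.069,2.000)
cell (1,3): code 1000 → (2.000,3.452)–(1.375,3.000)
cell (2,0): code 0010 → (2.000,0.947)–(2.427,1.000)
cell (2,1): code 0111 → (2.427,1.000)–(3.000,1.107)
cell (2,3): code 1001 → (3.000,3.322)–(2.000,3.452)
cell (3,1): code 0010 → (3.000,1.107)–(3.608,2.000)
cell (3,2): code 0011 → (3.608,2.000)–(3.350,3.000)
cell (3,3): code 0001 → (3.350,3.000)–(3.000,3.322)
total: 10 segments, chained into 1 closed loop(s), length Σ = 7.838411

segments=10 loops=1 length=7.838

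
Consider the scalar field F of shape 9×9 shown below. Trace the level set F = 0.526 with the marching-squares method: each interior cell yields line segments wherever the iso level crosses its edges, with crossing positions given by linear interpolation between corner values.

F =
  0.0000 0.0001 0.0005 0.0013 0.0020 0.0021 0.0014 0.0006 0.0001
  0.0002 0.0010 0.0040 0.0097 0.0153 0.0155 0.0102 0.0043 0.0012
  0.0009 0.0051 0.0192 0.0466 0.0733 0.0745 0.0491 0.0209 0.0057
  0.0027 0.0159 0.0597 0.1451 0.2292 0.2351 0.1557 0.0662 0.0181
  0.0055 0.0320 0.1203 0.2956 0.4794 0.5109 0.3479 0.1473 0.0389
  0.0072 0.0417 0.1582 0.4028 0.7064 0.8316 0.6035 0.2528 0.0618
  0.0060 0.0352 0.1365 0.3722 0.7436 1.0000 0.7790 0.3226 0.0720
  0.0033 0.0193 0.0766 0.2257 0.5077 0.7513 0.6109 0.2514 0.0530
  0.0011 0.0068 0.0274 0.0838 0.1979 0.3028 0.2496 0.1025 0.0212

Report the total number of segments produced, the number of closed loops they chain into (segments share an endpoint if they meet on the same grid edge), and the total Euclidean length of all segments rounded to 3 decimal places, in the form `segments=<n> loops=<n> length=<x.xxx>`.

cell (4,3): code 0100 → (4.205,4.000)–(5.000,3.406)
cell (4,4): code 1100 → (4.047,5.000)–(4.205,4.000)
cell (4,5): code 1100 → (4.697,6.000)–(4.047,5.000)
cell (4,6): code 1000 → (5.000,6.221)–(4.697,6.000)
cell (5,3): code 0110 → (5.000,3.406)–(6.000,3.414)
cell (5,6): code 1001 → (6.000,6.554)–(5.000,6.221)
cell (6,3): code 0010 → (6.000,3.414)–(6.922,4.000)
cell (6,4): code 0111 → (6.922,4.000)–(7.000,4.075)
cell (6,6): code 1001 → (7.000,6.236)–(6.000,6.554)
cell (7,4): code 0010 → (7.000,4.075)–(7.502,5.000)
cell (7,5): code 0011 → (7.502,5.000)–(7.235,6.000)
cell (7,6): code 0001 → (7.235,6.000)–(7.000,6.236)
total: 12 segments, chained into 1 closed loop(s), length Σ = 10.297504

segments=12 loops=1 length=10.298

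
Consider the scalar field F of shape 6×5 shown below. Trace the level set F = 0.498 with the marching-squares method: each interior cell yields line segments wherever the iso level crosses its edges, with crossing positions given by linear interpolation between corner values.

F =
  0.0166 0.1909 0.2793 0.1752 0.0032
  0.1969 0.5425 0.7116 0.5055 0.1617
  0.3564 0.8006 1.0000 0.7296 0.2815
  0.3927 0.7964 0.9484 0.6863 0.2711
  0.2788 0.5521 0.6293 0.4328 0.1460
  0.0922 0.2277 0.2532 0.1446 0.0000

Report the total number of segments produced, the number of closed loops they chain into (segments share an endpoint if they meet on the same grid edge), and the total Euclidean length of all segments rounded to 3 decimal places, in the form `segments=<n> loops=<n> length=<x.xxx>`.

cell (0,0): code 0100 → (0.873,1.000)–(1.000,0.871)
cell (0,1): code 1100 → (0.506,2.000)–(0.873,1.000)
cell (0,2): code 1100 → (0.977,3.000)–(0.506,2.000)
cell (0,3): code 1000 → (1.000,3.022)–(0.977,3.000)
cell (1,0): code 0110 → (1.000,0.871)–(2.000,0.319)
cell (1,3): code 1001 → (2.000,3.517)–(1.000,3.022)
cell (2,0): code 0110 → (2.000,0.319)–(3.000,0.261)
cell (2,3): code 1001 → (3.000,3.454)–(2.000,3.517)
cell (3,0): code 0110 → (3.000,0.261)–(4.000,0.802)
cell (3,2): code 1011 → (4.000,2.668)–(3.743,3.000)
cell (3,3): code 0001 → (3.743,3.000)–(3.000,3.454)
cell (4,0): code 0010 → (4.000,0.802)–(4.167,1.000)
cell (4,1): code 0011 → (4.167,1.000)–(4.349,2.000)
cell (4,2): code 0001 → (4.349,2.000)–(4.000,2.668)
total: 14 segments, chained into 1 closed loop(s), length Σ = 11.101346

segments=14 loops=1 length=11.101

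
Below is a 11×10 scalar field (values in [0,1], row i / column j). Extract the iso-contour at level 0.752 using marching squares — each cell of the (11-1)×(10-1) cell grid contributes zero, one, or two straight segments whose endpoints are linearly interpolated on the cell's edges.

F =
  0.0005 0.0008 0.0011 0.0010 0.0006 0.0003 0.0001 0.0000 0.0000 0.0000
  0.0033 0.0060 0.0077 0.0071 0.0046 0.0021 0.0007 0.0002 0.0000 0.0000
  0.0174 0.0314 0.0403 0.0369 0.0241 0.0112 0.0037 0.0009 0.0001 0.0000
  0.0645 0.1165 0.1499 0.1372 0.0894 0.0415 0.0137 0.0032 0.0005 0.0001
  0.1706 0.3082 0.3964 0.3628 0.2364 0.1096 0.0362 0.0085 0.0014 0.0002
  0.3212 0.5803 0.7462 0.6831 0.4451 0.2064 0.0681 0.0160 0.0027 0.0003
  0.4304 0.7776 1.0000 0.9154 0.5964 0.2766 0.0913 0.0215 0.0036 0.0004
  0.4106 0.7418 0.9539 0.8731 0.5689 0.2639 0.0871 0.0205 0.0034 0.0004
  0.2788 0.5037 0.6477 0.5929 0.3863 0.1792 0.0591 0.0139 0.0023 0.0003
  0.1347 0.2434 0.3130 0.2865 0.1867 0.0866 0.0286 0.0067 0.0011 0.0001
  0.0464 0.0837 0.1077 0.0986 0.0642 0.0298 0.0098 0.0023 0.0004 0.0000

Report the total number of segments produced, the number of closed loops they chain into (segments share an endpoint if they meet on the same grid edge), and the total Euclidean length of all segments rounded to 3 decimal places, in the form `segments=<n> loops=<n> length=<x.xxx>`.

segments=10 loops=1 length=8.152

cell (5,0): code 0100 → (5.870,1.000)–(6.000,0.926)
cell (5,1): code 1100 → (5.023,2.000)–(5.870,1.000)
cell (5,2): code 1100 → (5.297,3.000)–(5.023,2.000)
cell (5,3): code 1000 → (6.000,3.512)–(5.297,3.000)
cell (6,0): code 0010 → (6.000,0.926)–(6.715,1.000)
cell (6,1): code 0111 → (6.715,1.000)–(7.000,1.048)
cell (6,3): code 1001 → (7.000,3.398)–(6.000,3.512)
cell (7,1): code 0010 → (7.000,1.048)–(7.659,2.000)
cell (7,2): code 0011 → (7.659,2.000)–(7.432,3.000)
cell (7,3): code 0001 → (7.432,3.000)–(7.000,3.398)
total: 10 segments, chained into 1 closed loop(s), length Σ = 8.152291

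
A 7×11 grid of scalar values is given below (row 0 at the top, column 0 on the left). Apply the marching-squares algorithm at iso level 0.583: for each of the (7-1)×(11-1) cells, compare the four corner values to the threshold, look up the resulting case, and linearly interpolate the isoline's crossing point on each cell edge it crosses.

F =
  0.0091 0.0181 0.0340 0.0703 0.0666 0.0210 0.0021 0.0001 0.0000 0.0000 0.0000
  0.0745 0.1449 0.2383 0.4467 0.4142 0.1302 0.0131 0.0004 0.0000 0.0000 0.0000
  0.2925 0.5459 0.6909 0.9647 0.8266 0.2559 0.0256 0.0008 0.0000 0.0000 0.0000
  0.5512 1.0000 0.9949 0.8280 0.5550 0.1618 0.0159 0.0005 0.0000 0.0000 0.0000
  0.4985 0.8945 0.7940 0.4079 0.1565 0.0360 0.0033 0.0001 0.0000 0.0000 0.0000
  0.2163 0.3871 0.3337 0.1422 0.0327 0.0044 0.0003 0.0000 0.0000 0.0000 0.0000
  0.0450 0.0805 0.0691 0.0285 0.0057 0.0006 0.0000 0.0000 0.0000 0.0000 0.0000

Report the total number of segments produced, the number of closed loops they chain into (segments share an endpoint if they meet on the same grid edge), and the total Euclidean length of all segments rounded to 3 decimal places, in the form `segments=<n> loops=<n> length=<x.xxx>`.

segments=14 loops=1 length=11.771

cell (1,1): code 0100 → (1.762,2.000)–(2.000,1.256)
cell (1,2): code 1100 → (1.263,3.000)–(1.762,2.000)
cell (1,3): code 1100 → (1.409,4.000)–(1.263,3.000)
cell (1,4): code 1000 → (2.000,4.427)–(1.409,4.000)
cell (2,0): code 0100 → (2.082,1.000)–(3.000,0.071)
cell (2,1): code 1110 → (2.000,1.256)–(2.082,1.000)
cell (2,3): code 1011 → (3.000,3.897)–(2.897,4.000)
cell (2,4): code 0001 → (2.897,4.000)–(2.000,4.427)
cell (3,0): code 0110 → (3.000,0.071)–(4.000,0.213)
cell (3,2): code 1011 → (4.000,2.546)–(3.583,3.000)
cell (3,3): code 0001 → (3.583,3.000)–(3.000,3.897)
cell (4,0): code 0010 → (4.000,0.213)–(4.614,1.000)
cell (4,1): code 0011 → (4.614,1.000)–(4.458,2.000)
cell (4,2): code 0001 → (4.458,2.000)–(4.000,2.546)
total: 14 segments, chained into 1 closed loop(s), length Σ = 11.771293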